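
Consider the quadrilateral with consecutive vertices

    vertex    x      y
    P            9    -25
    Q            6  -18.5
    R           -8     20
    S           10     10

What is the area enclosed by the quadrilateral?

332.25

Apply the surveyor's formula: 2A = Σ (x_i·y_{i+1} − x_{i+1}·y_i), indices taken mod 4.
P→Q: (9)(-18.5) − (6)(-25) = -16.5
Q→R: (6)(20) − (-8)(-18.5) = -28
R→S: (-8)(10) − (10)(20) = -280
S→P: (10)(-25) − (9)(10) = -340
Σ = -664.5
Area = |Σ|/2 = 332.25.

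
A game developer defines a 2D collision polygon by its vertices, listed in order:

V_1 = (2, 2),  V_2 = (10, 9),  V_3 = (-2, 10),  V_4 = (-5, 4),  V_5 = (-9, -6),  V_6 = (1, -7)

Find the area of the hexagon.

Apply the surveyor's formula: 2A = Σ (x_i·y_{i+1} − x_{i+1}·y_i), indices taken mod 6.
Σ = (-2) + (118) + (42) + (66) + (69) + (16) = 309
Area = |Σ|/2 = 154.5.

154.5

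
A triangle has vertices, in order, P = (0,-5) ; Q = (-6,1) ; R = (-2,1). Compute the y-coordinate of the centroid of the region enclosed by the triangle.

-1

Apply Gauss's area formula. First the cross-terms c_i = x_i·y_{i+1} − x_{i+1}·y_i:
  -30, -4, 10  ⇒  2A = -24, A = -12.
Then Σ (y_i + y_{i+1})·c_i = 72, so ȳ = 72 / (6·(-12)) = -1.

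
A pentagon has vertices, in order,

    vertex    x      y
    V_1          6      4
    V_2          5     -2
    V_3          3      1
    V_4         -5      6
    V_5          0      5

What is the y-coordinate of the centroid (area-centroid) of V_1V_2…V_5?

Apply the shoelace formula. First the cross-terms c_i = x_i·y_{i+1} − x_{i+1}·y_i:
  -32, 11, 23, -25, -30  ⇒  2A = -53, A = -26.5.
Then Σ (y_i + y_{i+1})·c_i = -459, so ȳ = -459 / (6·(-26.5)) = 153/53.

153/53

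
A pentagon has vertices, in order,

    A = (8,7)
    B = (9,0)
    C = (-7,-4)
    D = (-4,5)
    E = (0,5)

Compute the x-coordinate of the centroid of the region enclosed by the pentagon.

137/105

Apply the shoelace (surveyor's) formula. First the cross-terms c_i = x_i·y_{i+1} − x_{i+1}·y_i:
  -63, -36, -51, -20, -40  ⇒  2A = -210, A = -105.
Then Σ (x_i + x_{i+1})·c_i = -822, so x̄ = -822 / (6·(-105)) = 137/105.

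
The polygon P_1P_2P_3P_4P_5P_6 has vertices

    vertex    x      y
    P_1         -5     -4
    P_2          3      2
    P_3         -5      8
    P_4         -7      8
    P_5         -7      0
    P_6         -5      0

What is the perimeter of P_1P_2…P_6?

|P_1P_2| = √((8)² + (6)²) = √100 = 10
|P_2P_3| = √((-8)² + (6)²) = √100 = 10
|P_3P_4| = √((-2)² + (0)²) = √4 = 2
|P_4P_5| = √((0)² + (-8)²) = √64 = 8
|P_5P_6| = √((2)² + (0)²) = √4 = 2
|P_6P_1| = √((0)² + (-4)²) = √16 = 4
Perimeter = 10 + 10 + 2 + 8 + 2 + 4 = 36.

36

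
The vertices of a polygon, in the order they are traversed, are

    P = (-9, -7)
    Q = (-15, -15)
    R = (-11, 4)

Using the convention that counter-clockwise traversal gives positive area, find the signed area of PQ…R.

Apply Gauss's area formula: 2A = Σ (x_i·y_{i+1} − x_{i+1}·y_i), indices taken mod 3.
Cross-terms: 30, -225, 113  ⇒  Σ = -82
Signed area = Σ/2 = -41 (negative ⇒ clockwise traversal).

-41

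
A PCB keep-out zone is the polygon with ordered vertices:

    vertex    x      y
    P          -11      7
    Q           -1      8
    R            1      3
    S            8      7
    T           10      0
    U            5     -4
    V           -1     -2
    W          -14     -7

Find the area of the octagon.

214.5

Apply the surveyor's formula: 2A = Σ (x_i·y_{i+1} − x_{i+1}·y_i), indices taken mod 8.
P→Q: (-11)(8) − (-1)(7) = -81
Q→R: (-1)(3) − (1)(8) = -11
R→S: (1)(7) − (8)(3) = -17
S→T: (8)(0) − (10)(7) = -70
T→U: (10)(-4) − (5)(0) = -40
U→V: (5)(-2) − (-1)(-4) = -14
V→W: (-1)(-7) − (-14)(-2) = -21
W→P: (-14)(7) − (-11)(-7) = -175
Σ = -429
Area = |Σ|/2 = 214.5.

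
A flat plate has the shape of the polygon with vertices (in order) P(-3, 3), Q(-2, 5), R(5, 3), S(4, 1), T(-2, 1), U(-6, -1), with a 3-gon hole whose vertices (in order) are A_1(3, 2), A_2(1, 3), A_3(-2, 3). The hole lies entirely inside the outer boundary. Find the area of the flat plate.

Outer boundary:
P→Q: (-3)(5) − (-2)(3) = -9
Q→R: (-2)(3) − (5)(5) = -31
R→S: (5)(1) − (4)(3) = -7
S→T: (4)(1) − (-2)(1) = 6
T→U: (-2)(-1) − (-6)(1) = 8
U→P: (-6)(3) − (-3)(-1) = -21
Σ = -54
Area = |Σ|/2 = 27.
Hole:
Apply the surveyor's formula: 2A = Σ (x_i·y_{i+1} − x_{i+1}·y_i), indices taken mod 3.
Σ = (7) + (9) + (-13) = 3
Area = |Σ|/2 = 1.5.
Net area = 27 − 1.5 = 25.5.

25.5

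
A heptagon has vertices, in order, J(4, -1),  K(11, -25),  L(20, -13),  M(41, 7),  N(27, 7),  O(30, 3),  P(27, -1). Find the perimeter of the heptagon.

116

|JK| = √((7)² + (-24)²) = √625 = 25
|KL| = √((9)² + (12)²) = √225 = 15
|LM| = √((21)² + (20)²) = √841 = 29
|MN| = √((-14)² + (0)²) = √196 = 14
|NO| = √((3)² + (-4)²) = √25 = 5
|OP| = √((-3)² + (-4)²) = √25 = 5
|PJ| = √((-23)² + (0)²) = √529 = 23
Perimeter = 25 + 15 + 29 + 14 + 5 + 5 + 23 = 116.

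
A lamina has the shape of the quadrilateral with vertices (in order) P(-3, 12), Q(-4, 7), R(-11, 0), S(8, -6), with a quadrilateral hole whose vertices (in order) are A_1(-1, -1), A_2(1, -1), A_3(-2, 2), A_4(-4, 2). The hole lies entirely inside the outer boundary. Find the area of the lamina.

118

Outer boundary:
Apply the surveyor's formula: 2A = Σ (x_i·y_{i+1} − x_{i+1}·y_i), indices taken mod 4.
P→Q: (-3)(7) − (-4)(12) = 27
Q→R: (-4)(0) − (-11)(7) = 77
R→S: (-11)(-6) − (8)(0) = 66
S→P: (8)(12) − (-3)(-6) = 78
Σ = 248
Area = |Σ|/2 = 124.
Hole:
Apply the shoelace (surveyor's) formula: 2A = Σ (x_i·y_{i+1} − x_{i+1}·y_i), indices taken mod 4.
Σ = (2) + (0) + (4) + (6) = 12
Area = |Σ|/2 = 6.
Net area = 124 − 6 = 118.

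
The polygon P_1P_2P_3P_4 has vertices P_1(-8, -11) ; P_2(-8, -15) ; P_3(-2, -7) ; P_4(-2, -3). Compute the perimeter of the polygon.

|P_1P_2| = √((0)² + (-4)²) = √16 = 4
|P_2P_3| = √((6)² + (8)²) = √100 = 10
|P_3P_4| = √((0)² + (4)²) = √16 = 4
|P_4P_1| = √((-6)² + (-8)²) = √100 = 10
Perimeter = 4 + 10 + 4 + 10 = 28.

28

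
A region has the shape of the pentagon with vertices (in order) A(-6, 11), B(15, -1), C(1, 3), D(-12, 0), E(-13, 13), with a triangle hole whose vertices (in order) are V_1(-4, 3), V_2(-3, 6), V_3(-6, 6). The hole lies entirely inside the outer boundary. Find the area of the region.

144.5

Outer boundary:
A→B: (-6)(-1) − (15)(11) = -159
B→C: (15)(3) − (1)(-1) = 46
C→D: (1)(0) − (-12)(3) = 36
D→E: (-12)(13) − (-13)(0) = -156
E→A: (-13)(11) − (-6)(13) = -65
Σ = -298
Area = |Σ|/2 = 149.
Hole:
Apply Gauss's area formula: 2A = Σ (x_i·y_{i+1} − x_{i+1}·y_i), indices taken mod 3.
Σ = (-15) + (18) + (6) = 9
Area = |Σ|/2 = 4.5.
Net area = 149 − 4.5 = 144.5.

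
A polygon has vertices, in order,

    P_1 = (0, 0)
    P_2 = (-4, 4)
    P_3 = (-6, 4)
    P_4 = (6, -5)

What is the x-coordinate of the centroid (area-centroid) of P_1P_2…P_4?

-40/21

Apply the shoelace (surveyor's) formula. First the cross-terms c_i = x_i·y_{i+1} − x_{i+1}·y_i:
  0, 8, 6, 0  ⇒  2A = 14, A = 7.
Then Σ (x_i + x_{i+1})·c_i = -80, so x̄ = -80 / (6·7) = -40/21.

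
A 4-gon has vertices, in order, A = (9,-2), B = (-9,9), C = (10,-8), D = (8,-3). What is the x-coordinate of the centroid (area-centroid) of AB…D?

Apply the surveyor's formula. First the cross-terms c_i = x_i·y_{i+1} − x_{i+1}·y_i:
  63, -18, 34, 11  ⇒  2A = 90, A = 45.
Then Σ (x_i + x_{i+1})·c_i = 781, so x̄ = 781 / (6·45) = 781/270.

781/270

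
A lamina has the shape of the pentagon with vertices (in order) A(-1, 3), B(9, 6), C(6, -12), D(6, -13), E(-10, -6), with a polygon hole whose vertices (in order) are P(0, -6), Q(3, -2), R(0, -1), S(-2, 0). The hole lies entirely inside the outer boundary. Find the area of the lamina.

180

Outer boundary:
Cross-terms: -33, -144, -6, -166, -36  ⇒  Σ = -385
Area = |Σ|/2 = 192.5.
Hole:
Σ = (18) + (-3) + (-2) + (12) = 25
Area = |Σ|/2 = 12.5.
Net area = 192.5 − 12.5 = 180.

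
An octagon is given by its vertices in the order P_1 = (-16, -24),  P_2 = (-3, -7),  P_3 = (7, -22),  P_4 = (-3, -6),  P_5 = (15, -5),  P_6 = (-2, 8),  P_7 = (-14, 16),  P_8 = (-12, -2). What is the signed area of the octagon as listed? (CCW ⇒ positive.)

409

Σ = (40) + (115) + (-108) + (105) + (110) + (80) + (220) + (256) = 818
Signed area = Σ/2 = 409 (positive ⇒ counter-clockwise traversal).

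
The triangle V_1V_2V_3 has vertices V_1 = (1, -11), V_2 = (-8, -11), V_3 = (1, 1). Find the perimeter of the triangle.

|V_1V_2| = √((-9)² + (0)²) = √81 = 9
|V_2V_3| = √((9)² + (12)²) = √225 = 15
|V_3V_1| = √((0)² + (-12)²) = √144 = 12
Perimeter = 9 + 15 + 12 = 36.

36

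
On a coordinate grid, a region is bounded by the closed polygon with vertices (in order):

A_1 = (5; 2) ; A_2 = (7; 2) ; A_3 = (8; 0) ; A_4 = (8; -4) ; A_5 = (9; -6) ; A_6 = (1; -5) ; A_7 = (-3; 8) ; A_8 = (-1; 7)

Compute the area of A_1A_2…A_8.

A_1→A_2: (5)(2) − (7)(2) = -4
A_2→A_3: (7)(0) − (8)(2) = -16
A_3→A_4: (8)(-4) − (8)(0) = -32
A_4→A_5: (8)(-6) − (9)(-4) = -12
A_5→A_6: (9)(-5) − (1)(-6) = -39
A_6→A_7: (1)(8) − (-3)(-5) = -7
A_7→A_8: (-3)(7) − (-1)(8) = -13
A_8→A_1: (-1)(2) − (5)(7) = -37
Σ = -160
Area = |Σ|/2 = 80.

80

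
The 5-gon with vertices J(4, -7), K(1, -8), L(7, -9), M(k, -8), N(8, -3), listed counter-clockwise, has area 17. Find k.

The doubled signed area Σ (x_i y_{i+1} − x_{i+1} y_i) is linear in k.
With k=0 it equals -14; the coefficient of k is 6 (from the two edges through M).
So 6·k + -14 = 2·17 = 34 ⇒ k = 8.

8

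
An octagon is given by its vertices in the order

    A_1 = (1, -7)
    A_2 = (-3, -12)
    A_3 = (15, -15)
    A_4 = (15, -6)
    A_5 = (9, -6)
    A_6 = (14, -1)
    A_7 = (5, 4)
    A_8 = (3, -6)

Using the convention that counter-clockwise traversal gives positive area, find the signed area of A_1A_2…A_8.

185

Apply the surveyor's formula: 2A = Σ (x_i·y_{i+1} − x_{i+1}·y_i), indices taken mod 8.
Σ = (-33) + (225) + (135) + (-36) + (75) + (61) + (-42) + (-15) = 370
Signed area = Σ/2 = 185 (positive ⇒ counter-clockwise traversal).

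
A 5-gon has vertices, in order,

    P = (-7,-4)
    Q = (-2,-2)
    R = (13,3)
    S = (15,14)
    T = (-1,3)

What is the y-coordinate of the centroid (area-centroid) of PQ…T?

1097/247

Apply the shoelace formula. First the cross-terms c_i = x_i·y_{i+1} − x_{i+1}·y_i:
  6, 20, 137, 59, 25  ⇒  2A = 247, A = 123.5.
Then Σ (y_i + y_{i+1})·c_i = 3291, so ȳ = 3291 / (6·123.5) = 1097/247.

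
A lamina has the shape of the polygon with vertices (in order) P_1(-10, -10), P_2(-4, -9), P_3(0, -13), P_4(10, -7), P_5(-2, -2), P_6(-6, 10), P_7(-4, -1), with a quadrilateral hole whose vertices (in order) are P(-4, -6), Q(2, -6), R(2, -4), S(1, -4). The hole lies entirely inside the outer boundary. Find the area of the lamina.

Outer boundary:
Apply the shoelace formula: 2A = Σ (x_i·y_{i+1} − x_{i+1}·y_i), indices taken mod 7.
Σ = (50) + (52) + (130) + (-34) + (-32) + (46) + (30) = 242
Area = |Σ|/2 = 121.
Hole:
Cross-terms: 36, 4, -4, -22  ⇒  Σ = 14
Area = |Σ|/2 = 7.
Net area = 121 − 7 = 114.

114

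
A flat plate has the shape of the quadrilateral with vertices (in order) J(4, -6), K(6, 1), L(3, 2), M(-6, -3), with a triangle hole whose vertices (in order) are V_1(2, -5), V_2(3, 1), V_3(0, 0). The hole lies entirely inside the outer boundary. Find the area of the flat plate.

Outer boundary:
Σ = (40) + (9) + (3) + (48) = 100
Area = |Σ|/2 = 50.
Hole:
Σ = (17) + (0) + (0) = 17
Area = |Σ|/2 = 8.5.
Net area = 50 − 8.5 = 41.5.

41.5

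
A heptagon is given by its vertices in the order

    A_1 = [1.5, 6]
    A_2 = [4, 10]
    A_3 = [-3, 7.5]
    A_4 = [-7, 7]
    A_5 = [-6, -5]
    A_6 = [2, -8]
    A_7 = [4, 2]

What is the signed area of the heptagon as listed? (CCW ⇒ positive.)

Apply the shoelace (surveyor's) formula: 2A = Σ (x_i·y_{i+1} − x_{i+1}·y_i), indices taken mod 7.
Σ = (-9) + (60) + (31.5) + (77) + (58) + (36) + (21) = 274.5
Signed area = Σ/2 = 137.25 (positive ⇒ counter-clockwise traversal).

137.25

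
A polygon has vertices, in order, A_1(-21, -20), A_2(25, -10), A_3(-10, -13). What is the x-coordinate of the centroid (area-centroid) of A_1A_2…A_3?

Apply the surveyor's formula. First the cross-terms c_i = x_i·y_{i+1} − x_{i+1}·y_i:
  710, -425, -73  ⇒  2A = 212, A = 106.
Then Σ (x_i + x_{i+1})·c_i = -1272, so x̄ = -1272 / (6·106) = -2.

-2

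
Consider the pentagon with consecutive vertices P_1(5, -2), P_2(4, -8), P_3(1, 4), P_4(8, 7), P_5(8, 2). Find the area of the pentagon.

49.5

Cross-terms: -32, 24, -25, -40, -26  ⇒  Σ = -99
Area = |Σ|/2 = 49.5.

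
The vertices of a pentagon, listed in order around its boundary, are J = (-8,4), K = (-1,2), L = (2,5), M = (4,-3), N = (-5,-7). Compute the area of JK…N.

Apply Gauss's area formula: 2A = Σ (x_i·y_{i+1} − x_{i+1}·y_i), indices taken mod 5.
J→K: (-8)(2) − (-1)(4) = -12
K→L: (-1)(5) − (2)(2) = -9
L→M: (2)(-3) − (4)(5) = -26
M→N: (4)(-7) − (-5)(-3) = -43
N→J: (-5)(4) − (-8)(-7) = -76
Σ = -166
Area = |Σ|/2 = 83.

83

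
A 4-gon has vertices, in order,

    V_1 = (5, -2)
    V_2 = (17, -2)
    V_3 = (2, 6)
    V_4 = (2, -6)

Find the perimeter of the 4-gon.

|V_1V_2| = √((12)² + (0)²) = √144 = 12
|V_2V_3| = √((-15)² + (8)²) = √289 = 17
|V_3V_4| = √((0)² + (-12)²) = √144 = 12
|V_4V_1| = √((3)² + (4)²) = √25 = 5
Perimeter = 12 + 17 + 12 + 5 = 46.

46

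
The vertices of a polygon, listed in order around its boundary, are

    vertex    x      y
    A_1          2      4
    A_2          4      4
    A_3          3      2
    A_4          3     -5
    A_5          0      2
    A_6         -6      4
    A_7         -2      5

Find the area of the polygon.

27.5

Σ = (-8) + (-4) + (-21) + (6) + (12) + (-22) + (-18) = -55
Area = |Σ|/2 = 27.5.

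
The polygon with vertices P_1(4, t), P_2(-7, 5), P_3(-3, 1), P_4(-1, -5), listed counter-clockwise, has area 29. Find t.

The doubled signed area Σ (x_i y_{i+1} − x_{i+1} y_i) is linear in t.
With t=0 it equals 64; the coefficient of t is 6 (from the two edges through P_1).
So 6·t + 64 = 2·29 = 58 ⇒ t = -1.

-1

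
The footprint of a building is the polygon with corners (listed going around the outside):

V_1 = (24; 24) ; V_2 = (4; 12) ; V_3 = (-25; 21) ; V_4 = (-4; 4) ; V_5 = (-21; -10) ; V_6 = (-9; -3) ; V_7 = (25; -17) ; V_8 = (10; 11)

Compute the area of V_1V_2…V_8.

653

Σ = (192) + (384) + (-16) + (124) + (-27) + (228) + (445) + (-24) = 1306
Area = |Σ|/2 = 653.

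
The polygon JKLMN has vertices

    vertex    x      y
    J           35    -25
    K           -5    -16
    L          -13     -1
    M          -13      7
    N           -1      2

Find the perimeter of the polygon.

|JK| = √((-40)² + (9)²) = √1681 = 41
|KL| = √((-8)² + (15)²) = √289 = 17
|LM| = √((0)² + (8)²) = √64 = 8
|MN| = √((12)² + (-5)²) = √169 = 13
|NJ| = √((36)² + (-27)²) = √2025 = 45
Perimeter = 41 + 17 + 8 + 13 + 45 = 124.

124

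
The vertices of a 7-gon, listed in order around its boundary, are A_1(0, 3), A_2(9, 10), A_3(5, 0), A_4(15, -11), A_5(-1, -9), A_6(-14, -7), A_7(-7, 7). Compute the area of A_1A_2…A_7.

282.5

Apply the shoelace formula: 2A = Σ (x_i·y_{i+1} − x_{i+1}·y_i), indices taken mod 7.
Σ = (-27) + (-50) + (-55) + (-146) + (-119) + (-147) + (-21) = -565
Area = |Σ|/2 = 282.5.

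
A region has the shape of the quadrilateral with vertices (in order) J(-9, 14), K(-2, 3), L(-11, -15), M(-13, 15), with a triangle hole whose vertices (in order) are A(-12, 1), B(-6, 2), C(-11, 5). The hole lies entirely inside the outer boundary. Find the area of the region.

Outer boundary:
Apply the shoelace formula: 2A = Σ (x_i·y_{i+1} − x_{i+1}·y_i), indices taken mod 4.
Σ = (1) + (63) + (-360) + (-47) = -343
Area = |Σ|/2 = 171.5.
Hole:
Σ = (-18) + (-8) + (49) = 23
Area = |Σ|/2 = 11.5.
Net area = 171.5 − 11.5 = 160.

160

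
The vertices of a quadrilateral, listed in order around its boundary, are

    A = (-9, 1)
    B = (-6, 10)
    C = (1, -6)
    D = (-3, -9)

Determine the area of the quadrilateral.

84.5

Σ = (-84) + (26) + (-27) + (-84) = -169
Area = |Σ|/2 = 84.5.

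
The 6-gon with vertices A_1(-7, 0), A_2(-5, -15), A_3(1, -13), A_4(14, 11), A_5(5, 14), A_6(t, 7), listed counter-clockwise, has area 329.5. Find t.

-4

Write out the shoelace sum; only the two edges meeting at A_6 involve t:
2·Area = [(5·7 − t·14) + (t·0 − (-7)·7)] + 519
       = -14·t + 603 = 659
⇒ t = -4.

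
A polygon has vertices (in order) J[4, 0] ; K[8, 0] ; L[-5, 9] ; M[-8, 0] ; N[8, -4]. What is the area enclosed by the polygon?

96

Apply the shoelace formula: 2A = Σ (x_i·y_{i+1} − x_{i+1}·y_i), indices taken mod 5.
Σ = (0) + (72) + (72) + (32) + (16) = 192
Area = |Σ|/2 = 96.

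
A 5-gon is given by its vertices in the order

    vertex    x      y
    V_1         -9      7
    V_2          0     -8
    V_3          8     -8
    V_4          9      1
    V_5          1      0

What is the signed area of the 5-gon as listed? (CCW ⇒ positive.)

Apply Gauss's area formula: 2A = Σ (x_i·y_{i+1} − x_{i+1}·y_i), indices taken mod 5.
Cross-terms: 72, 64, 80, -1, 7  ⇒  Σ = 222
Signed area = Σ/2 = 111 (positive ⇒ counter-clockwise traversal).

111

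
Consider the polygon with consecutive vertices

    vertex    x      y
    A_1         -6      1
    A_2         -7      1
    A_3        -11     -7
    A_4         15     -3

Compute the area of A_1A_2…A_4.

A_1→A_2: (-6)(1) − (-7)(1) = 1
A_2→A_3: (-7)(-7) − (-11)(1) = 60
A_3→A_4: (-11)(-3) − (15)(-7) = 138
A_4→A_1: (15)(1) − (-6)(-3) = -3
Σ = 196
Area = |Σ|/2 = 98.

98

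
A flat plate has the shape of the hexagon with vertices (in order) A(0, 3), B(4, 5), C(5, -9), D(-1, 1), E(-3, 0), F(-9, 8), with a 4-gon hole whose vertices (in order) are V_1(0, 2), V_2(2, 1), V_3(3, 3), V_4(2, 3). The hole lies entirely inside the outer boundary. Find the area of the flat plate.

59.5

Outer boundary:
A→B: (0)(5) − (4)(3) = -12
B→C: (4)(-9) − (5)(5) = -61
C→D: (5)(1) − (-1)(-9) = -4
D→E: (-1)(0) − (-3)(1) = 3
E→F: (-3)(8) − (-9)(0) = -24
F→A: (-9)(3) − (0)(8) = -27
Σ = -125
Area = |Σ|/2 = 62.5.
Hole:
Apply the shoelace formula: 2A = Σ (x_i·y_{i+1} − x_{i+1}·y_i), indices taken mod 4.
Σ = (-4) + (3) + (3) + (4) = 6
Area = |Σ|/2 = 3.
Net area = 62.5 − 3 = 59.5.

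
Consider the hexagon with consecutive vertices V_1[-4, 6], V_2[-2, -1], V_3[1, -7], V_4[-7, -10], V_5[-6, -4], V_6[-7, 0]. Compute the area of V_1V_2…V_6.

Apply the shoelace formula: 2A = Σ (x_i·y_{i+1} − x_{i+1}·y_i), indices taken mod 6.
Σ = (16) + (15) + (-59) + (-32) + (-28) + (-42) = -130
Area = |Σ|/2 = 65.

65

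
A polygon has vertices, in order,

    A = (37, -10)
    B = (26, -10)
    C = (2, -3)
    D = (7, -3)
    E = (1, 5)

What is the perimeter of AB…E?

|AB| = √((-11)² + (0)²) = √121 = 11
|BC| = √((-24)² + (7)²) = √625 = 25
|CD| = √((5)² + (0)²) = √25 = 5
|DE| = √((-6)² + (8)²) = √100 = 10
|EA| = √((36)² + (-15)²) = √1521 = 39
Perimeter = 11 + 25 + 5 + 10 + 39 = 90.

90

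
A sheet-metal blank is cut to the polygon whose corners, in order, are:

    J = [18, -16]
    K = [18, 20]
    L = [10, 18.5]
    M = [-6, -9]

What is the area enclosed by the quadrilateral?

530

Cross-terms: 648, 133, 21, 258  ⇒  Σ = 1060
Area = |Σ|/2 = 530.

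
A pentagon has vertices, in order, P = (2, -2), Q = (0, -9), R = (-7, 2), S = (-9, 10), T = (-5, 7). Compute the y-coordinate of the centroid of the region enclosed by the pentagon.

Apply the surveyor's formula. First the cross-terms c_i = x_i·y_{i+1} − x_{i+1}·y_i:
  -18, -63, -52, -13, -4  ⇒  2A = -150, A = -75.
Then Σ (y_i + y_{i+1})·c_i = -226, so ȳ = -226 / (6·(-75)) = 113/225.

113/225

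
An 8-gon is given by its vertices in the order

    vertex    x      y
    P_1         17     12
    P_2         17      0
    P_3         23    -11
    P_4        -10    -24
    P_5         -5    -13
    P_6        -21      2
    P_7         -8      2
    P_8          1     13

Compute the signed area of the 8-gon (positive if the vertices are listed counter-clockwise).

-833.5

Cross-terms: -204, -187, -662, 10, -283, -26, -106, -209  ⇒  Σ = -1667
Signed area = Σ/2 = -833.5 (negative ⇒ clockwise traversal).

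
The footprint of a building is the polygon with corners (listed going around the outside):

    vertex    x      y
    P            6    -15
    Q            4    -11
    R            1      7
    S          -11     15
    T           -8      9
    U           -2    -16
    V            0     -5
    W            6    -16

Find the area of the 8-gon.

Apply the surveyor's formula: 2A = Σ (x_i·y_{i+1} − x_{i+1}·y_i), indices taken mod 8.
Σ = (-6) + (39) + (92) + (21) + (146) + (10) + (30) + (6) = 338
Area = |Σ|/2 = 169.

169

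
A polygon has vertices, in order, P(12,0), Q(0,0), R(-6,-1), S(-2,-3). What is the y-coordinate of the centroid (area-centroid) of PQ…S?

-43/39

Apply the surveyor's formula. First the cross-terms c_i = x_i·y_{i+1} − x_{i+1}·y_i:
  0, 0, 16, 36  ⇒  2A = 52, A = 26.
Then Σ (y_i + y_{i+1})·c_i = -172, so ȳ = -172 / (6·26) = -43/39.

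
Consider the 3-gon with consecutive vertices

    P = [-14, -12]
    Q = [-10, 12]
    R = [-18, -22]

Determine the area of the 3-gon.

Apply the shoelace formula: 2A = Σ (x_i·y_{i+1} − x_{i+1}·y_i), indices taken mod 3.
Σ = (-288) + (436) + (-92) = 56
Area = |Σ|/2 = 28.

28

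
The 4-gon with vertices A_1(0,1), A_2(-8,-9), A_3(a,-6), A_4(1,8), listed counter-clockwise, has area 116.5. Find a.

10

Write out the shoelace sum; only the two edges meeting at A_3 involve a:
2·Area = [((-8)·(-6) − a·(-9)) + (a·8 − 1·(-6))] + 9
       = 17·a + 63 = 233
⇒ a = 10.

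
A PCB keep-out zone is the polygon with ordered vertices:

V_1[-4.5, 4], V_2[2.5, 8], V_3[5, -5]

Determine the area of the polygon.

50.5

Cross-terms: -46, -52.5, -2.5  ⇒  Σ = -101
Area = |Σ|/2 = 50.5.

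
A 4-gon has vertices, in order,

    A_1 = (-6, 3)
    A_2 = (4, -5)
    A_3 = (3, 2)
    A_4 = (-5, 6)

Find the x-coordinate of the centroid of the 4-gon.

-0.6

Apply Gauss's area formula. First the cross-terms c_i = x_i·y_{i+1} − x_{i+1}·y_i:
  18, 23, 28, 21  ⇒  2A = 90, A = 45.
Then Σ (x_i + x_{i+1})·c_i = -162, so x̄ = -162 / (6·45) = -0.6.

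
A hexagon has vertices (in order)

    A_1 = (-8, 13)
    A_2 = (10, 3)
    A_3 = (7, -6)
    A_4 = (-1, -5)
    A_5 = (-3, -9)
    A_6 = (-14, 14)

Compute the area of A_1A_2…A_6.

Apply the shoelace formula: 2A = Σ (x_i·y_{i+1} − x_{i+1}·y_i), indices taken mod 6.
Σ = (-154) + (-81) + (-41) + (-6) + (-168) + (-70) = -520
Area = |Σ|/2 = 260.

260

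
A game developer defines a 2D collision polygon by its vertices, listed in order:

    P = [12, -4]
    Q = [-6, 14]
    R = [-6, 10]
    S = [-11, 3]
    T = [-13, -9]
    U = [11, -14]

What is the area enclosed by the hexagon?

401.5

Apply the shoelace formula: 2A = Σ (x_i·y_{i+1} − x_{i+1}·y_i), indices taken mod 6.
Σ = (144) + (24) + (92) + (138) + (281) + (124) = 803
Area = |Σ|/2 = 401.5.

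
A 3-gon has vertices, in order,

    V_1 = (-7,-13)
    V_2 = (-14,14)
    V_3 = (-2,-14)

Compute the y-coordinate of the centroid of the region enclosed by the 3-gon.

Apply the shoelace (surveyor's) formula. First the cross-terms c_i = x_i·y_{i+1} − x_{i+1}·y_i:
  -280, 224, -72  ⇒  2A = -128, A = -64.
Then Σ (y_i + y_{i+1})·c_i = 1664, so ȳ = 1664 / (6·(-64)) = -13/3.

-13/3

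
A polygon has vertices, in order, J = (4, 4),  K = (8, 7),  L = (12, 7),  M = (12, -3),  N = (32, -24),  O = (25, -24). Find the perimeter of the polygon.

|JK| = √((4)² + (3)²) = √25 = 5
|KL| = √((4)² + (0)²) = √16 = 4
|LM| = √((0)² + (-10)²) = √100 = 10
|MN| = √((20)² + (-21)²) = √841 = 29
|NO| = √((-7)² + (0)²) = √49 = 7
|OJ| = √((-21)² + (28)²) = √1225 = 35
Perimeter = 5 + 4 + 10 + 29 + 7 + 35 = 90.

90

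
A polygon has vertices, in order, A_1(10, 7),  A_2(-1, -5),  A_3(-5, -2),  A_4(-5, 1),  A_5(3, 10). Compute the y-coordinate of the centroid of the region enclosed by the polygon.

Apply the shoelace formula. First the cross-terms c_i = x_i·y_{i+1} − x_{i+1}·y_i:
  -43, -23, -15, -53, -79  ⇒  2A = -213, A = -106.5.
Then Σ (y_i + y_{i+1})·c_i = -1836, so ȳ = -1836 / (6·(-106.5)) = 204/71.

204/71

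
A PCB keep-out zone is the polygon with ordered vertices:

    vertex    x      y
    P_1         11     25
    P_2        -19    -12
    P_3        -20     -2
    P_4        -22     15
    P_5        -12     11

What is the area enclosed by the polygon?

Σ = (343) + (-202) + (-344) + (-62) + (-421) = -686
Area = |Σ|/2 = 343.

343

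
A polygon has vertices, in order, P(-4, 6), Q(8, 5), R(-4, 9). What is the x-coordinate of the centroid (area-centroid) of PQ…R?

0

Apply the shoelace formula. First the cross-terms c_i = x_i·y_{i+1} − x_{i+1}·y_i:
  -68, 92, 12  ⇒  2A = 36, A = 18.
Then Σ (x_i + x_{i+1})·c_i = 0, so x̄ = 0 / (6·18) = 0.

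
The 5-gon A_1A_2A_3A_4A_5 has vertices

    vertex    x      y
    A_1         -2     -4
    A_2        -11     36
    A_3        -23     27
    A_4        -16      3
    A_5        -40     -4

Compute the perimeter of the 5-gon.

|A_1A_2| = √((-9)² + (40)²) = √1681 = 41
|A_2A_3| = √((-12)² + (-9)²) = √225 = 15
|A_3A_4| = √((7)² + (-24)²) = √625 = 25
|A_4A_5| = √((-24)² + (-7)²) = √625 = 25
|A_5A_1| = √((38)² + (0)²) = √1444 = 38
Perimeter = 41 + 15 + 25 + 25 + 38 = 144.

144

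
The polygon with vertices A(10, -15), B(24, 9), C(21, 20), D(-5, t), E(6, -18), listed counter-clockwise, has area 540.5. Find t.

4

The doubled signed area Σ (x_i y_{i+1} − x_{i+1} y_i) is linear in t.
With t=0 it equals 1021; the coefficient of t is 15 (from the two edges through D).
So 15·t + 1021 = 2·540.5 = 1081 ⇒ t = 4.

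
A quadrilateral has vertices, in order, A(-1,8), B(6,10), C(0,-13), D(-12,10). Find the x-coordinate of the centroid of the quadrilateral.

-124/63

Apply Gauss's area formula. First the cross-terms c_i = x_i·y_{i+1} − x_{i+1}·y_i:
  -58, -78, -156, -86  ⇒  2A = -378, A = -189.
Then Σ (x_i + x_{i+1})·c_i = 2232, so x̄ = 2232 / (6·(-189)) = -124/63.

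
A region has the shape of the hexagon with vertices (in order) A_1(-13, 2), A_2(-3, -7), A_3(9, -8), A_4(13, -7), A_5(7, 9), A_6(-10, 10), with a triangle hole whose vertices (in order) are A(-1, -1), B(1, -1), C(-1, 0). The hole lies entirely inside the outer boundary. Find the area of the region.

329.5

Outer boundary:
Apply Gauss's area formula: 2A = Σ (x_i·y_{i+1} − x_{i+1}·y_i), indices taken mod 6.
A_1→A_2: (-13)(-7) − (-3)(2) = 97
A_2→A_3: (-3)(-8) − (9)(-7) = 87
A_3→A_4: (9)(-7) − (13)(-8) = 41
A_4→A_5: (13)(9) − (7)(-7) = 166
A_5→A_6: (7)(10) − (-10)(9) = 160
A_6→A_1: (-10)(2) − (-13)(10) = 110
Σ = 661
Area = |Σ|/2 = 330.5.
Hole:
Σ = (2) + (-1) + (1) = 2
Area = |Σ|/2 = 1.
Net area = 330.5 − 1 = 329.5.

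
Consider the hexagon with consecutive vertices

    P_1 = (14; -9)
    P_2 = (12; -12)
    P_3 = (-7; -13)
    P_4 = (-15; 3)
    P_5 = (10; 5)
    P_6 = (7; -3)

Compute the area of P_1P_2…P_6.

Cross-terms: -60, -240, -216, -105, -65, -21  ⇒  Σ = -707
Area = |Σ|/2 = 353.5.

353.5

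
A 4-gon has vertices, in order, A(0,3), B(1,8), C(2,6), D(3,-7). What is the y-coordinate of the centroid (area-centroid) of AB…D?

59/36

Apply Gauss's area formula. First the cross-terms c_i = x_i·y_{i+1} − x_{i+1}·y_i:
  -3, -10, -32, 9  ⇒  2A = -36, A = -18.
Then Σ (y_i + y_{i+1})·c_i = -177, so ȳ = -177 / (6·(-18)) = 59/36.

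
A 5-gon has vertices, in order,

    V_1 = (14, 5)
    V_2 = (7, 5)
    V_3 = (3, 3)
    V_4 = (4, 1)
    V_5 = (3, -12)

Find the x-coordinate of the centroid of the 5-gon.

581/82

Apply Gauss's area formula. First the cross-terms c_i = x_i·y_{i+1} − x_{i+1}·y_i:
  35, 6, -9, -51, 183  ⇒  2A = 164, A = 82.
Then Σ (x_i + x_{i+1})·c_i = 3486, so x̄ = 3486 / (6·82) = 581/82.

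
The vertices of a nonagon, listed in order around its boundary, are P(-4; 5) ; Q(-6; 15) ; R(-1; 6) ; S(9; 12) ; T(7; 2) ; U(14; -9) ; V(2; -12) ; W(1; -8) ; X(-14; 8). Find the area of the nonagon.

Apply Gauss's area formula: 2A = Σ (x_i·y_{i+1} − x_{i+1}·y_i), indices taken mod 9.
Cross-terms: -30, -21, -66, -66, -91, -150, -4, -104, -38  ⇒  Σ = -570
Area = |Σ|/2 = 285.

285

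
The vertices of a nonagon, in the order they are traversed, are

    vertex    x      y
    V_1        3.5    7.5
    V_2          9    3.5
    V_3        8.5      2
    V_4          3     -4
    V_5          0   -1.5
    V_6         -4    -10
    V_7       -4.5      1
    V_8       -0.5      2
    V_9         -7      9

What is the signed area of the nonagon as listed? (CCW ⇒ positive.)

Σ = (-55.25) + (-11.75) + (-40) + (-4.5) + (-6) + (-49) + (-8.5) + (9.5) + (-84) = -249.5
Signed area = Σ/2 = -124.75 (negative ⇒ clockwise traversal).

-124.75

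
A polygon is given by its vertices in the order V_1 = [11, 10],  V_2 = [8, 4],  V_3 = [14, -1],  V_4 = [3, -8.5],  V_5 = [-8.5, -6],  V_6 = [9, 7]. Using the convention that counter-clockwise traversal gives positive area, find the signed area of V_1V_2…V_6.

-149.375

Apply Gauss's area formula: 2A = Σ (x_i·y_{i+1} − x_{i+1}·y_i), indices taken mod 6.
Σ = (-36) + (-64) + (-116) + (-90.25) + (-5.5) + (13) = -298.75
Signed area = Σ/2 = -149.375 (negative ⇒ clockwise traversal).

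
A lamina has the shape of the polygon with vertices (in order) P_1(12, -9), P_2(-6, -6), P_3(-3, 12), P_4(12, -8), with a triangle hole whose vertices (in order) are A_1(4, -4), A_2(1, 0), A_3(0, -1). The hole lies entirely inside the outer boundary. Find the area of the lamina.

170.5

Outer boundary:
Cross-terms: -126, -90, -120, -12  ⇒  Σ = -348
Area = |Σ|/2 = 174.
Hole:
Apply the surveyor's formula: 2A = Σ (x_i·y_{i+1} − x_{i+1}·y_i), indices taken mod 3.
Σ = (4) + (-1) + (4) = 7
Area = |Σ|/2 = 3.5.
Net area = 174 − 3.5 = 170.5.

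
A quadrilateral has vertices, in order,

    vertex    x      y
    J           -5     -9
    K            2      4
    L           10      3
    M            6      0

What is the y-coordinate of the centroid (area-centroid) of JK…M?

-17/27

Apply the shoelace (surveyor's) formula. First the cross-terms c_i = x_i·y_{i+1} − x_{i+1}·y_i:
  -2, -34, -18, -54  ⇒  2A = -108, A = -54.
Then Σ (y_i + y_{i+1})·c_i = 204, so ȳ = 204 / (6·(-54)) = -17/27.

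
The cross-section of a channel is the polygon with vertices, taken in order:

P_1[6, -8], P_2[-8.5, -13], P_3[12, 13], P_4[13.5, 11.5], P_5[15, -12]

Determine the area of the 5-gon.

Apply Gauss's area formula: 2A = Σ (x_i·y_{i+1} − x_{i+1}·y_i), indices taken mod 5.
Σ = (-146) + (45.5) + (-37.5) + (-334.5) + (-48) = -520.5
Area = |Σ|/2 = 260.25.

260.25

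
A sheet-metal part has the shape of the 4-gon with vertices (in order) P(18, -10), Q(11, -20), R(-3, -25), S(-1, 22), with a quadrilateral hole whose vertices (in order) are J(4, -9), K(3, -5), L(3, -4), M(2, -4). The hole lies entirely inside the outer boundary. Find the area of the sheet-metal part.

Outer boundary:
Apply the shoelace formula: 2A = Σ (x_i·y_{i+1} − x_{i+1}·y_i), indices taken mod 4.
P→Q: (18)(-20) − (11)(-10) = -250
Q→R: (11)(-25) − (-3)(-20) = -335
R→S: (-3)(22) − (-1)(-25) = -91
S→P: (-1)(-10) − (18)(22) = -386
Σ = -1062
Area = |Σ|/2 = 531.
Hole:
Cross-terms: 7, 3, -4, -2  ⇒  Σ = 4
Area = |Σ|/2 = 2.
Net area = 531 − 2 = 529.

529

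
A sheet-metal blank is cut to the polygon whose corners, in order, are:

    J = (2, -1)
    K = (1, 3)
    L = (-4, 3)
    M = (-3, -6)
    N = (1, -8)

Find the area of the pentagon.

Apply the shoelace formula: 2A = Σ (x_i·y_{i+1} − x_{i+1}·y_i), indices taken mod 5.
J→K: (2)(3) − (1)(-1) = 7
K→L: (1)(3) − (-4)(3) = 15
L→M: (-4)(-6) − (-3)(3) = 33
M→N: (-3)(-8) − (1)(-6) = 30
N→J: (1)(-1) − (2)(-8) = 15
Σ = 100
Area = |Σ|/2 = 50.

50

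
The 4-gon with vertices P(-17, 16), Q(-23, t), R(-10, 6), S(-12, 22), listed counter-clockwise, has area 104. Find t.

Write out the shoelace sum; only the two edges meeting at Q involve t:
2·Area = [((-17)·t − (-23)·16) + ((-23)·6 − (-10)·t)] + 34
       = -7·t + 264 = 208
⇒ t = 8.

8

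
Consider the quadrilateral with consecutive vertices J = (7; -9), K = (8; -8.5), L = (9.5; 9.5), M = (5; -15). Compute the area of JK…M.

19.625

Apply Gauss's area formula: 2A = Σ (x_i·y_{i+1} − x_{i+1}·y_i), indices taken mod 4.
Σ = (12.5) + (156.75) + (-190) + (60) = 39.25
Area = |Σ|/2 = 19.625.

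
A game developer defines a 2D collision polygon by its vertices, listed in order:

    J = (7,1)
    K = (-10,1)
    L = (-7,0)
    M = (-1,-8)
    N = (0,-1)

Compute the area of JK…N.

44

Apply the shoelace formula: 2A = Σ (x_i·y_{i+1} − x_{i+1}·y_i), indices taken mod 5.
Σ = (17) + (7) + (56) + (1) + (7) = 88
Area = |Σ|/2 = 44.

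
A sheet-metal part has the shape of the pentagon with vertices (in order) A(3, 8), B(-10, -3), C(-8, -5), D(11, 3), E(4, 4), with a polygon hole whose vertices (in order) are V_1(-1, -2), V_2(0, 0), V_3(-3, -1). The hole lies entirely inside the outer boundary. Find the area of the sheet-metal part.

Outer boundary:
Apply the shoelace (surveyor's) formula: 2A = Σ (x_i·y_{i+1} − x_{i+1}·y_i), indices taken mod 5.
Cross-terms: 71, 26, 31, 32, 20  ⇒  Σ = 180
Area = |Σ|/2 = 90.
Hole:
Σ = (0) + (0) + (5) = 5
Area = |Σ|/2 = 2.5.
Net area = 90 − 2.5 = 87.5.

87.5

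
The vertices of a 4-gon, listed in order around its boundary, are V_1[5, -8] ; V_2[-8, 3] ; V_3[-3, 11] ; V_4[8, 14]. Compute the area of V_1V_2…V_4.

196

Σ = (-49) + (-79) + (-130) + (-134) = -392
Area = |Σ|/2 = 196.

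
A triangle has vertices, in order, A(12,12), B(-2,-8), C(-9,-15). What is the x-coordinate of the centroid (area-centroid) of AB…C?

Apply Gauss's area formula. First the cross-terms c_i = x_i·y_{i+1} − x_{i+1}·y_i:
  -72, -42, 72  ⇒  2A = -42, A = -21.
Then Σ (x_i + x_{i+1})·c_i = -42, so x̄ = -42 / (6·(-21)) = 1/3.

1/3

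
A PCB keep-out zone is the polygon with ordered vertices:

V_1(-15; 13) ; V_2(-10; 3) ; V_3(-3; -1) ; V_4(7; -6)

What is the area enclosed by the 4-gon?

Apply the surveyor's formula: 2A = Σ (x_i·y_{i+1} − x_{i+1}·y_i), indices taken mod 4.
Σ = (85) + (19) + (25) + (1) = 130
Area = |Σ|/2 = 65.

65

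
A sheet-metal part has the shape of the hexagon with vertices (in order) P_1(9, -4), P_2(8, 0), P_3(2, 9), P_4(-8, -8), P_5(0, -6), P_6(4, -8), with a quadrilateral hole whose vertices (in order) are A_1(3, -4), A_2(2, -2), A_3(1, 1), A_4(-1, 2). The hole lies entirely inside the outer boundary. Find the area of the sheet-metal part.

Outer boundary:
Apply the surveyor's formula: 2A = Σ (x_i·y_{i+1} − x_{i+1}·y_i), indices taken mod 6.
Σ = (32) + (72) + (56) + (48) + (24) + (56) = 288
Area = |Σ|/2 = 144.
Hole:
Σ = (2) + (4) + (3) + (-2) = 7
Area = |Σ|/2 = 3.5.
Net area = 144 − 3.5 = 140.5.

140.5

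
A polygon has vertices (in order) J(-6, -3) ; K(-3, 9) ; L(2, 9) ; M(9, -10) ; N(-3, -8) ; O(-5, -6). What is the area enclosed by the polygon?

Apply the surveyor's formula: 2A = Σ (x_i·y_{i+1} − x_{i+1}·y_i), indices taken mod 6.
Σ = (-63) + (-45) + (-101) + (-102) + (-22) + (-21) = -354
Area = |Σ|/2 = 177.

177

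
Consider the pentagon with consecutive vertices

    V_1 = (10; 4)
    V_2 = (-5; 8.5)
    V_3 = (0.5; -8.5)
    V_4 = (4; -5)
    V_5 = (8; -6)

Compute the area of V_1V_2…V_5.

141.375

Σ = (105) + (38.25) + (31.5) + (16) + (92) = 282.75
Area = |Σ|/2 = 141.375.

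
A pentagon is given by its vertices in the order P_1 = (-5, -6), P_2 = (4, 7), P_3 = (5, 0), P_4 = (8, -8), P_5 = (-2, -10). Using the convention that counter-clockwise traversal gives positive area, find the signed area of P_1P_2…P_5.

Apply the shoelace (surveyor's) formula: 2A = Σ (x_i·y_{i+1} − x_{i+1}·y_i), indices taken mod 5.
Σ = (-11) + (-35) + (-40) + (-96) + (-38) = -220
Signed area = Σ/2 = -110 (negative ⇒ clockwise traversal).

-110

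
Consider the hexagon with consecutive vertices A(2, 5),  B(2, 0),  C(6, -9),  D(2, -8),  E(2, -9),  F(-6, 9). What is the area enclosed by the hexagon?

72

A→B: (2)(0) − (2)(5) = -10
B→C: (2)(-9) − (6)(0) = -18
C→D: (6)(-8) − (2)(-9) = -30
D→E: (2)(-9) − (2)(-8) = -2
E→F: (2)(9) − (-6)(-9) = -36
F→A: (-6)(5) − (2)(9) = -48
Σ = -144
Area = |Σ|/2 = 72.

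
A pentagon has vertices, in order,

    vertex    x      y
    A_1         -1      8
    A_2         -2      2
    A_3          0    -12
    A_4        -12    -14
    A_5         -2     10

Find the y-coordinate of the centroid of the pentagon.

-344/65

Apply the shoelace formula. First the cross-terms c_i = x_i·y_{i+1} − x_{i+1}·y_i:
  14, 24, -144, -148, -6  ⇒  2A = -260, A = -130.
Then Σ (y_i + y_{i+1})·c_i = 4128, so ȳ = 4128 / (6·(-130)) = -344/65.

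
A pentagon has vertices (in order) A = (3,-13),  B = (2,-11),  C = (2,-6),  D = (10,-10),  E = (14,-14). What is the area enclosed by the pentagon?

Apply the surveyor's formula: 2A = Σ (x_i·y_{i+1} − x_{i+1}·y_i), indices taken mod 5.
Σ = (-7) + (10) + (40) + (0) + (-140) = -97
Area = |Σ|/2 = 48.5.

48.5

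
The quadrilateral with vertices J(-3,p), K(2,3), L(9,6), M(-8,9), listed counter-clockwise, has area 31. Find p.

7

The doubled signed area Σ (x_i y_{i+1} − x_{i+1} y_i) is linear in p.
With p=0 it equals 132; the coefficient of p is -10 (from the two edges through J).
So -10·p + 132 = 2·31 = 62 ⇒ p = 7.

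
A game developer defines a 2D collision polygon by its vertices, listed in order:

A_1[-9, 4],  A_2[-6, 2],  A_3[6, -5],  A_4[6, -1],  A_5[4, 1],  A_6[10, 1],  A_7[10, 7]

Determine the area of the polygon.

Apply the shoelace formula: 2A = Σ (x_i·y_{i+1} − x_{i+1}·y_i), indices taken mod 7.
A_1→A_2: (-9)(2) − (-6)(4) = 6
A_2→A_3: (-6)(-5) − (6)(2) = 18
A_3→A_4: (6)(-1) − (6)(-5) = 24
A_4→A_5: (6)(1) − (4)(-1) = 10
A_5→A_6: (4)(1) − (10)(1) = -6
A_6→A_7: (10)(7) − (10)(1) = 60
A_7→A_1: (10)(4) − (-9)(7) = 103
Σ = 215
Area = |Σ|/2 = 107.5.

107.5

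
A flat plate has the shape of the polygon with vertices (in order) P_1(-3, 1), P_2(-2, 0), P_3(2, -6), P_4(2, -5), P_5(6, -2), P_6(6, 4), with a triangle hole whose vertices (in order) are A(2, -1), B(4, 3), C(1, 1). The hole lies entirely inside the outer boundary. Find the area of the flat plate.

44

Outer boundary:
Apply the surveyor's formula: 2A = Σ (x_i·y_{i+1} − x_{i+1}·y_i), indices taken mod 6.
Σ = (2) + (12) + (2) + (26) + (36) + (18) = 96
Area = |Σ|/2 = 48.
Hole:
Apply the shoelace formula: 2A = Σ (x_i·y_{i+1} − x_{i+1}·y_i), indices taken mod 3.
A→B: (2)(3) − (4)(-1) = 10
B→C: (4)(1) − (1)(3) = 1
C→A: (1)(-1) − (2)(1) = -3
Σ = 8
Area = |Σ|/2 = 4.
Net area = 48 − 4 = 44.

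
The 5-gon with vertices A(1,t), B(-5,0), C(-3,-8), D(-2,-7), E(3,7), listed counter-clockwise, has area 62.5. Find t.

10

The doubled signed area Σ (x_i y_{i+1} − x_{i+1} y_i) is linear in t.
With t=0 it equals 45; the coefficient of t is 8 (from the two edges through A).
So 8·t + 45 = 2·62.5 = 125 ⇒ t = 10.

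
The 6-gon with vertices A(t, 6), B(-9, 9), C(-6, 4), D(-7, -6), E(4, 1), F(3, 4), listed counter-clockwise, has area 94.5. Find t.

1

The doubled signed area Σ (x_i y_{i+1} − x_{i+1} y_i) is linear in t.
With t=0 it equals 184; the coefficient of t is 5 (from the two edges through A).
So 5·t + 184 = 2·94.5 = 189 ⇒ t = 1.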